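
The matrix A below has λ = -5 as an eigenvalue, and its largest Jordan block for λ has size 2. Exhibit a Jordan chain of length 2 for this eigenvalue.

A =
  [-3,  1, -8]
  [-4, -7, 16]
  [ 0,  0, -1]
A Jordan chain for λ = -5 of length 2:
v_1 = (2, -4, 0)ᵀ
v_2 = (1, 0, 0)ᵀ

Let N = A − (-5)·I. We want v_2 with N^2 v_2 = 0 but N^1 v_2 ≠ 0; then v_{j-1} := N · v_j for j = 2, …, 2.

Pick v_2 = (1, 0, 0)ᵀ.
Then v_1 = N · v_2 = (2, -4, 0)ᵀ.

Sanity check: (A − (-5)·I) v_1 = (0, 0, 0)ᵀ = 0. ✓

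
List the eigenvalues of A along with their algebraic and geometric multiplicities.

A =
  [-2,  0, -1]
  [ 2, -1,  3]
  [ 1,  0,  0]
λ = -1: alg = 3, geom = 1

Step 1 — factor the characteristic polynomial to read off the algebraic multiplicities:
  χ_A(x) = (x + 1)^3

Step 2 — compute geometric multiplicities via the rank-nullity identity g(λ) = n − rank(A − λI):
  rank(A − (-1)·I) = 2, so dim ker(A − (-1)·I) = n − 2 = 1

Summary:
  λ = -1: algebraic multiplicity = 3, geometric multiplicity = 1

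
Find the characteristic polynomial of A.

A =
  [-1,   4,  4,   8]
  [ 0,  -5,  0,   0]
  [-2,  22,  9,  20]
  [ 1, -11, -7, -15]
x^4 + 12*x^3 + 46*x^2 + 60*x + 25

Expanding det(x·I − A) (e.g. by cofactor expansion or by noting that A is similar to its Jordan form J, which has the same characteristic polynomial as A) gives
  χ_A(x) = x^4 + 12*x^3 + 46*x^2 + 60*x + 25
which factors as (x + 1)^2*(x + 5)^2. The eigenvalues (with algebraic multiplicities) are λ = -5 with multiplicity 2, λ = -1 with multiplicity 2.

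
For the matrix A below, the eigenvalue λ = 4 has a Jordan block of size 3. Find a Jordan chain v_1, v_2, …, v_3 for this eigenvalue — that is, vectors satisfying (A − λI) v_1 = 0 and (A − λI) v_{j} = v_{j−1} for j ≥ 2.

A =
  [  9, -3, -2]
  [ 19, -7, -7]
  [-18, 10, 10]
A Jordan chain for λ = 4 of length 3:
v_1 = (4, 12, -8)ᵀ
v_2 = (5, 19, -18)ᵀ
v_3 = (1, 0, 0)ᵀ

Let N = A − (4)·I. We want v_3 with N^3 v_3 = 0 but N^2 v_3 ≠ 0; then v_{j-1} := N · v_j for j = 3, …, 2.

Pick v_3 = (1, 0, 0)ᵀ.
Then v_2 = N · v_3 = (5, 19, -18)ᵀ.
Then v_1 = N · v_2 = (4, 12, -8)ᵀ.

Sanity check: (A − (4)·I) v_1 = (0, 0, 0)ᵀ = 0. ✓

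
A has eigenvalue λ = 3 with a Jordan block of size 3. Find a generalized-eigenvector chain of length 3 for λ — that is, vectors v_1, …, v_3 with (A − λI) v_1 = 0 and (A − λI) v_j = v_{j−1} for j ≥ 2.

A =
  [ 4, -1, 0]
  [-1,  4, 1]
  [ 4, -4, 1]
A Jordan chain for λ = 3 of length 3:
v_1 = (2, 2, 0)ᵀ
v_2 = (1, -1, 4)ᵀ
v_3 = (1, 0, 0)ᵀ

Let N = A − (3)·I. We want v_3 with N^3 v_3 = 0 but N^2 v_3 ≠ 0; then v_{j-1} := N · v_j for j = 3, …, 2.

Pick v_3 = (1, 0, 0)ᵀ.
Then v_2 = N · v_3 = (1, -1, 4)ᵀ.
Then v_1 = N · v_2 = (2, 2, 0)ᵀ.

Sanity check: (A − (3)·I) v_1 = (0, 0, 0)ᵀ = 0. ✓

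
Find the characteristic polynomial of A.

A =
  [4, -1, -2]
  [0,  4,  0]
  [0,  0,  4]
x^3 - 12*x^2 + 48*x - 64

Expanding det(x·I − A) (e.g. by cofactor expansion or by noting that A is similar to its Jordan form J, which has the same characteristic polynomial as A) gives
  χ_A(x) = x^3 - 12*x^2 + 48*x - 64
which factors as (x - 4)^3. The eigenvalues (with algebraic multiplicities) are λ = 4 with multiplicity 3.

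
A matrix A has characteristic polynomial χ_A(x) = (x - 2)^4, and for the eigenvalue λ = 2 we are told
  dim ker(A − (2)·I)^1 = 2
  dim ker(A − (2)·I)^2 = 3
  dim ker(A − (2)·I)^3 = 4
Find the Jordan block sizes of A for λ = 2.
Block sizes for λ = 2: [3, 1]

From the dimensions of kernels of powers, the number of Jordan blocks of size at least j is d_j − d_{j−1} where d_j = dim ker(N^j) (with d_0 = 0). Computing the differences gives [2, 1, 1].
The number of blocks of size exactly k is (#blocks of size ≥ k) − (#blocks of size ≥ k + 1), so the partition is: 1 block(s) of size 1, 1 block(s) of size 3.
In nonincreasing order the block sizes are [3, 1].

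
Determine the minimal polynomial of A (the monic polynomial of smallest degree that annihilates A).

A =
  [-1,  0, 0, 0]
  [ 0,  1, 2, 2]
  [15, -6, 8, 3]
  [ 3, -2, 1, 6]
x^3 - 9*x^2 + 15*x + 25

The characteristic polynomial is χ_A(x) = (x - 5)^3*(x + 1), so the eigenvalues are known. The minimal polynomial is
  m_A(x) = Π_λ (x − λ)^{k_λ}
where k_λ is the size of the *largest* Jordan block for λ (equivalently, the smallest k with (A − λI)^k v = 0 for every generalised eigenvector v of λ).

  λ = -1: largest Jordan block has size 1, contributing (x + 1)
  λ = 5: largest Jordan block has size 2, contributing (x − 5)^2

So m_A(x) = (x - 5)^2*(x + 1) = x^3 - 9*x^2 + 15*x + 25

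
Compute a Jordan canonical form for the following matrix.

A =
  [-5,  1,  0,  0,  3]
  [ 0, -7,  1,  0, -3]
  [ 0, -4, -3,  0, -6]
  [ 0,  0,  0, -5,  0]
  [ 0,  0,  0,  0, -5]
J_3(-5) ⊕ J_1(-5) ⊕ J_1(-5)

The characteristic polynomial is
  det(x·I − A) = x^5 + 25*x^4 + 250*x^3 + 1250*x^2 + 3125*x + 3125 = (x + 5)^5

Eigenvalues and multiplicities (the geometric multiplicity of λ is n − rank(A − λI), which equals the number of Jordan blocks for λ):
  λ = -5: algebraic multiplicity = 5, geometric multiplicity = 3

Determining the block sizes for each eigenvalue:
  λ = -5: with am = 5 and gm = 3, the partition is not yet determined (e.g. several partitions of 5 into 3 parts exist). Let N = A − (-5)·I. Computing rank(N^1) = 2, rank(N^2) = 1, rank(N^3) = 0; the number of blocks of size ≥ j is rank(N^{j−1}) − rank(N^j), giving [3, 1, 1]. So we have 1 block(s) of size 3, 2 block(s) of size 1 → block sizes [3, 1, 1]

Assembling the blocks gives a Jordan form
J =
  [-5,  1,  0,  0,  0]
  [ 0, -5,  1,  0,  0]
  [ 0,  0, -5,  0,  0]
  [ 0,  0,  0, -5,  0]
  [ 0,  0,  0,  0, -5]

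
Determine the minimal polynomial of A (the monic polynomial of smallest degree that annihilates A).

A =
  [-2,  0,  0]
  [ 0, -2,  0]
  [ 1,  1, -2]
x^2 + 4*x + 4

The characteristic polynomial is χ_A(x) = (x + 2)^3, so the eigenvalues are known. The minimal polynomial is
  m_A(x) = Π_λ (x − λ)^{k_λ}
where k_λ is the size of the *largest* Jordan block for λ (equivalently, the smallest k with (A − λI)^k v = 0 for every generalised eigenvector v of λ).

  λ = -2: largest Jordan block has size 2, contributing (x + 2)^2

So m_A(x) = (x + 2)^2 = x^2 + 4*x + 4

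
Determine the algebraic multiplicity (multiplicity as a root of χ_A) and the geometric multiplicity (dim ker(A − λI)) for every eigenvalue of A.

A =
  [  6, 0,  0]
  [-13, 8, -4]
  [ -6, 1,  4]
λ = 6: alg = 3, geom = 1

Step 1 — factor the characteristic polynomial to read off the algebraic multiplicities:
  χ_A(x) = (x - 6)^3

Step 2 — compute geometric multiplicities via the rank-nullity identity g(λ) = n − rank(A − λI):
  rank(A − (6)·I) = 2, so dim ker(A − (6)·I) = n − 2 = 1

Summary:
  λ = 6: algebraic multiplicity = 3, geometric multiplicity = 1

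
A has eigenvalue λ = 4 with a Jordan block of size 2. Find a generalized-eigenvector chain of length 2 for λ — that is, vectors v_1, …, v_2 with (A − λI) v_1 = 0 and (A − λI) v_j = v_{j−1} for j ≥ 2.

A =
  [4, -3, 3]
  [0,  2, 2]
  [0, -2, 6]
A Jordan chain for λ = 4 of length 2:
v_1 = (-3, -2, -2)ᵀ
v_2 = (0, 1, 0)ᵀ

Let N = A − (4)·I. We want v_2 with N^2 v_2 = 0 but N^1 v_2 ≠ 0; then v_{j-1} := N · v_j for j = 2, …, 2.

Pick v_2 = (0, 1, 0)ᵀ.
Then v_1 = N · v_2 = (-3, -2, -2)ᵀ.

Sanity check: (A − (4)·I) v_1 = (0, 0, 0)ᵀ = 0. ✓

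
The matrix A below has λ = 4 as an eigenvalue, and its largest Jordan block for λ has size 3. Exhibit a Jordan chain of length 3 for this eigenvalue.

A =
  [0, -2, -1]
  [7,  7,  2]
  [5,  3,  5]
A Jordan chain for λ = 4 of length 3:
v_1 = (-3, 3, 6)ᵀ
v_2 = (-4, 7, 5)ᵀ
v_3 = (1, 0, 0)ᵀ

Let N = A − (4)·I. We want v_3 with N^3 v_3 = 0 but N^2 v_3 ≠ 0; then v_{j-1} := N · v_j for j = 3, …, 2.

Pick v_3 = (1, 0, 0)ᵀ.
Then v_2 = N · v_3 = (-4, 7, 5)ᵀ.
Then v_1 = N · v_2 = (-3, 3, 6)ᵀ.

Sanity check: (A − (4)·I) v_1 = (0, 0, 0)ᵀ = 0. ✓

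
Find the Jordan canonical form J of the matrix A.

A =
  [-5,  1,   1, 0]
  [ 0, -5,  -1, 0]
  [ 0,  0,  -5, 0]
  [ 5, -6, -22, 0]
J_3(-5) ⊕ J_1(0)

The characteristic polynomial is
  det(x·I − A) = x^4 + 15*x^3 + 75*x^2 + 125*x = x*(x + 5)^3

Eigenvalues and multiplicities (the geometric multiplicity of λ is n − rank(A − λI), which equals the number of Jordan blocks for λ):
  λ = -5: algebraic multiplicity = 3, geometric multiplicity = 1
  λ = 0: algebraic multiplicity = 1, geometric multiplicity = 1

Determining the block sizes for each eigenvalue:
  λ = -5: one block (gm = 1), so the single block has size am = 3 → block sizes [3]
  λ = 0: one block (gm = 1), so the single block has size am = 1 → block sizes [1]

Assembling the blocks gives a Jordan form
J =
  [-5,  1,  0, 0]
  [ 0, -5,  1, 0]
  [ 0,  0, -5, 0]
  [ 0,  0,  0, 0]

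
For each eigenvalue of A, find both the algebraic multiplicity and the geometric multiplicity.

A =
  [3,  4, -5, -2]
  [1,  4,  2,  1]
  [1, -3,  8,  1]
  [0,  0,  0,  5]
λ = 5: alg = 4, geom = 2

Step 1 — factor the characteristic polynomial to read off the algebraic multiplicities:
  χ_A(x) = (x - 5)^4

Step 2 — compute geometric multiplicities via the rank-nullity identity g(λ) = n − rank(A − λI):
  rank(A − (5)·I) = 2, so dim ker(A − (5)·I) = n − 2 = 2

Summary:
  λ = 5: algebraic multiplicity = 4, geometric multiplicity = 2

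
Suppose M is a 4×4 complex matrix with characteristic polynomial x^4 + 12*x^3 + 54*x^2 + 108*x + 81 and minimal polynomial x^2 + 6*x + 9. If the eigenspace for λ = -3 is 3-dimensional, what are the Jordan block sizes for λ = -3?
Block sizes for λ = -3: [2, 1, 1]

Step 1 — from the characteristic polynomial, algebraic multiplicity of λ = -3 is 4. From dim ker(M − (-3)·I) = 3, there are exactly 3 Jordan blocks for λ = -3.
Step 2 — from the minimal polynomial, the factor (x + 3)^2 tells us the largest block for λ = -3 has size 2.
Step 3 — with total size 4, 3 blocks, and largest block 2, the block sizes (in nonincreasing order) are [2, 1, 1].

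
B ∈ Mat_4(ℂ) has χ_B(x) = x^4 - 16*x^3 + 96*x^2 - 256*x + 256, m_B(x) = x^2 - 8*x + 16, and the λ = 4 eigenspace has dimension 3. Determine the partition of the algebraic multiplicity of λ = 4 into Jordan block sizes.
Block sizes for λ = 4: [2, 1, 1]

Step 1 — from the characteristic polynomial, algebraic multiplicity of λ = 4 is 4. From dim ker(B − (4)·I) = 3, there are exactly 3 Jordan blocks for λ = 4.
Step 2 — from the minimal polynomial, the factor (x − 4)^2 tells us the largest block for λ = 4 has size 2.
Step 3 — with total size 4, 3 blocks, and largest block 2, the block sizes (in nonincreasing order) are [2, 1, 1].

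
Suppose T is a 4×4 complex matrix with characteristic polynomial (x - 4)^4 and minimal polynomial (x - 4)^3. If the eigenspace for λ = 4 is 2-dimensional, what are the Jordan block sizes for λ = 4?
Block sizes for λ = 4: [3, 1]

Step 1 — from the characteristic polynomial, algebraic multiplicity of λ = 4 is 4. From dim ker(T − (4)·I) = 2, there are exactly 2 Jordan blocks for λ = 4.
Step 2 — from the minimal polynomial, the factor (x − 4)^3 tells us the largest block for λ = 4 has size 3.
Step 3 — with total size 4, 2 blocks, and largest block 3, the block sizes (in nonincreasing order) are [3, 1].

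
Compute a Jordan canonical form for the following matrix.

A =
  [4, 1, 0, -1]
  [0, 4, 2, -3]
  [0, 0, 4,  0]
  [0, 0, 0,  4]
J_3(4) ⊕ J_1(4)

The characteristic polynomial is
  det(x·I − A) = x^4 - 16*x^3 + 96*x^2 - 256*x + 256 = (x - 4)^4

Eigenvalues and multiplicities (the geometric multiplicity of λ is n − rank(A − λI), which equals the number of Jordan blocks for λ):
  λ = 4: algebraic multiplicity = 4, geometric multiplicity = 2

Determining the block sizes for each eigenvalue:
  λ = 4: with am = 4 and gm = 2, the partition is not yet determined (e.g. several partitions of 4 into 2 parts exist). Let N = A − (4)·I. Computing rank(N^1) = 2, rank(N^2) = 1, rank(N^3) = 0; the number of blocks of size ≥ j is rank(N^{j−1}) − rank(N^j), giving [2, 1, 1]. So we have 1 block(s) of size 3, 1 block(s) of size 1 → block sizes [3, 1]

Assembling the blocks gives a Jordan form
J =
  [4, 1, 0, 0]
  [0, 4, 1, 0]
  [0, 0, 4, 0]
  [0, 0, 0, 4]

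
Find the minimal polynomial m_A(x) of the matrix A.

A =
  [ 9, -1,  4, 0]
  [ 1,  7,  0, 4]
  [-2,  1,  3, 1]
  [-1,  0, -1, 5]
x^2 - 12*x + 36

The characteristic polynomial is χ_A(x) = (x - 6)^4, so the eigenvalues are known. The minimal polynomial is
  m_A(x) = Π_λ (x − λ)^{k_λ}
where k_λ is the size of the *largest* Jordan block for λ (equivalently, the smallest k with (A − λI)^k v = 0 for every generalised eigenvector v of λ).

  λ = 6: largest Jordan block has size 2, contributing (x − 6)^2

So m_A(x) = (x - 6)^2 = x^2 - 12*x + 36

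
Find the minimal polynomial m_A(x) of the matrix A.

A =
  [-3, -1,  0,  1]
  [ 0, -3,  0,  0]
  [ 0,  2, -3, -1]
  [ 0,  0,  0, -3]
x^2 + 6*x + 9

The characteristic polynomial is χ_A(x) = (x + 3)^4, so the eigenvalues are known. The minimal polynomial is
  m_A(x) = Π_λ (x − λ)^{k_λ}
where k_λ is the size of the *largest* Jordan block for λ (equivalently, the smallest k with (A − λI)^k v = 0 for every generalised eigenvector v of λ).

  λ = -3: largest Jordan block has size 2, contributing (x + 3)^2

So m_A(x) = (x + 3)^2 = x^2 + 6*x + 9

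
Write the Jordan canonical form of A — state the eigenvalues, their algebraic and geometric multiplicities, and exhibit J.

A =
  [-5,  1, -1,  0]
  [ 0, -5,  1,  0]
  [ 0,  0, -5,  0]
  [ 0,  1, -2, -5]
J_3(-5) ⊕ J_1(-5)

The characteristic polynomial is
  det(x·I − A) = x^4 + 20*x^3 + 150*x^2 + 500*x + 625 = (x + 5)^4

Eigenvalues and multiplicities (the geometric multiplicity of λ is n − rank(A − λI), which equals the number of Jordan blocks for λ):
  λ = -5: algebraic multiplicity = 4, geometric multiplicity = 2

Determining the block sizes for each eigenvalue:
  λ = -5: with am = 4 and gm = 2, the partition is not yet determined (e.g. several partitions of 4 into 2 parts exist). Let N = A − (-5)·I. Computing rank(N^1) = 2, rank(N^2) = 1, rank(N^3) = 0; the number of blocks of size ≥ j is rank(N^{j−1}) − rank(N^j), giving [2, 1, 1]. So we have 1 block(s) of size 3, 1 block(s) of size 1 → block sizes [3, 1]

Assembling the blocks gives a Jordan form
J =
  [-5,  1,  0,  0]
  [ 0, -5,  1,  0]
  [ 0,  0, -5,  0]
  [ 0,  0,  0, -5]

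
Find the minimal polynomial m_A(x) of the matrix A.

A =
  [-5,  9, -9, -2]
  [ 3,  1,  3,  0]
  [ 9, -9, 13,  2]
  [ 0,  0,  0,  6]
x^3 - 11*x^2 + 34*x - 24

The characteristic polynomial is χ_A(x) = (x - 6)*(x - 4)^2*(x - 1), so the eigenvalues are known. The minimal polynomial is
  m_A(x) = Π_λ (x − λ)^{k_λ}
where k_λ is the size of the *largest* Jordan block for λ (equivalently, the smallest k with (A − λI)^k v = 0 for every generalised eigenvector v of λ).

  λ = 1: largest Jordan block has size 1, contributing (x − 1)
  λ = 4: largest Jordan block has size 1, contributing (x − 4)
  λ = 6: largest Jordan block has size 1, contributing (x − 6)

So m_A(x) = (x - 6)*(x - 4)*(x - 1) = x^3 - 11*x^2 + 34*x - 24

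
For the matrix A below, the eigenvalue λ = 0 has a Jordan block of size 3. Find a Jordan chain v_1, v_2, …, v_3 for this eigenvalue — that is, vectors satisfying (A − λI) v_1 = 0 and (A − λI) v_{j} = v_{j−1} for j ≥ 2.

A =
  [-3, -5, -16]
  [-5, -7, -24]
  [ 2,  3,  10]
A Jordan chain for λ = 0 of length 3:
v_1 = (2, 2, -1)ᵀ
v_2 = (-3, -5, 2)ᵀ
v_3 = (1, 0, 0)ᵀ

Let N = A − (0)·I. We want v_3 with N^3 v_3 = 0 but N^2 v_3 ≠ 0; then v_{j-1} := N · v_j for j = 3, …, 2.

Pick v_3 = (1, 0, 0)ᵀ.
Then v_2 = N · v_3 = (-3, -5, 2)ᵀ.
Then v_1 = N · v_2 = (2, 2, -1)ᵀ.

Sanity check: (A − (0)·I) v_1 = (0, 0, 0)ᵀ = 0. ✓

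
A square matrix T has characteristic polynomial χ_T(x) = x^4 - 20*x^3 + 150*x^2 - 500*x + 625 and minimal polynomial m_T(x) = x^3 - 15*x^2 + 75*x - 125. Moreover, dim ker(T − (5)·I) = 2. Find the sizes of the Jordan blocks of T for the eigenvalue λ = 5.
Block sizes for λ = 5: [3, 1]

Step 1 — from the characteristic polynomial, algebraic multiplicity of λ = 5 is 4. From dim ker(T − (5)·I) = 2, there are exactly 2 Jordan blocks for λ = 5.
Step 2 — from the minimal polynomial, the factor (x − 5)^3 tells us the largest block for λ = 5 has size 3.
Step 3 — with total size 4, 2 blocks, and largest block 3, the block sizes (in nonincreasing order) are [3, 1].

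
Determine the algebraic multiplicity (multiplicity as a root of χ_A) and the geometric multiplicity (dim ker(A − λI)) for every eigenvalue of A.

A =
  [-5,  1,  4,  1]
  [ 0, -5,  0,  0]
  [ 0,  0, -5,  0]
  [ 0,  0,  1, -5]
λ = -5: alg = 4, geom = 2

Step 1 — factor the characteristic polynomial to read off the algebraic multiplicities:
  χ_A(x) = (x + 5)^4

Step 2 — compute geometric multiplicities via the rank-nullity identity g(λ) = n − rank(A − λI):
  rank(A − (-5)·I) = 2, so dim ker(A − (-5)·I) = n − 2 = 2

Summary:
  λ = -5: algebraic multiplicity = 4, geometric multiplicity = 2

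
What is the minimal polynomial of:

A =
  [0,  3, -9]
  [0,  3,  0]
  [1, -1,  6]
x^2 - 6*x + 9

The characteristic polynomial is χ_A(x) = (x - 3)^3, so the eigenvalues are known. The minimal polynomial is
  m_A(x) = Π_λ (x − λ)^{k_λ}
where k_λ is the size of the *largest* Jordan block for λ (equivalently, the smallest k with (A − λI)^k v = 0 for every generalised eigenvector v of λ).

  λ = 3: largest Jordan block has size 2, contributing (x − 3)^2

So m_A(x) = (x - 3)^2 = x^2 - 6*x + 9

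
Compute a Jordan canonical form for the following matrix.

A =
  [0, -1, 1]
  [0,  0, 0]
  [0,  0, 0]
J_2(0) ⊕ J_1(0)

The characteristic polynomial is
  det(x·I − A) = x^3

Eigenvalues and multiplicities (the geometric multiplicity of λ is n − rank(A − λI), which equals the number of Jordan blocks for λ):
  λ = 0: algebraic multiplicity = 3, geometric multiplicity = 2

Determining the block sizes for each eigenvalue:
  λ = 0: 2 blocks summing to 3 forces exactly one block of size 2 and the rest size 1 → block sizes [2, 1]

Assembling the blocks gives a Jordan form
J =
  [0, 1, 0]
  [0, 0, 0]
  [0, 0, 0]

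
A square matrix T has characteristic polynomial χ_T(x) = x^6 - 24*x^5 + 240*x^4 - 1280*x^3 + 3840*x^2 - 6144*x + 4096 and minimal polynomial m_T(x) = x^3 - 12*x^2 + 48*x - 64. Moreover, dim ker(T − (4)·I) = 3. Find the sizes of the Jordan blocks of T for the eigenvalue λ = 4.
Block sizes for λ = 4: [3, 2, 1]

Step 1 — from the characteristic polynomial, algebraic multiplicity of λ = 4 is 6. From dim ker(T − (4)·I) = 3, there are exactly 3 Jordan blocks for λ = 4.
Step 2 — from the minimal polynomial, the factor (x − 4)^3 tells us the largest block for λ = 4 has size 3.
Step 3 — with total size 6, 3 blocks, and largest block 3, the block sizes (in nonincreasing order) are [3, 2, 1].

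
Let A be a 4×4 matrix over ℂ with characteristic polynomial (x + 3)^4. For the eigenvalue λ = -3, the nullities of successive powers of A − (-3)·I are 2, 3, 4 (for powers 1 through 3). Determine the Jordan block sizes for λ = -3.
Block sizes for λ = -3: [3, 1]

From the dimensions of kernels of powers, the number of Jordan blocks of size at least j is d_j − d_{j−1} where d_j = dim ker(N^j) (with d_0 = 0). Computing the differences gives [2, 1, 1].
The number of blocks of size exactly k is (#blocks of size ≥ k) − (#blocks of size ≥ k + 1), so the partition is: 1 block(s) of size 1, 1 block(s) of size 3.
In nonincreasing order the block sizes are [3, 1].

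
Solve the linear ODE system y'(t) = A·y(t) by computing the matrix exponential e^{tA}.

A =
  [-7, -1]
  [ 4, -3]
e^{tA} =
  [-2*t*exp(-5*t) + exp(-5*t), -t*exp(-5*t)]
  [4*t*exp(-5*t), 2*t*exp(-5*t) + exp(-5*t)]

Strategy: write A = P · J · P⁻¹ where J is a Jordan canonical form, so e^{tA} = P · e^{tJ} · P⁻¹, and e^{tJ} can be computed block-by-block.

A has Jordan form
J =
  [-5,  1]
  [ 0, -5]
(up to reordering of blocks).

Per-block formulas:
  For a 2×2 Jordan block J_2(-5): exp(t · J_2(-5)) = e^(-5t)·(I + t·N), where N is the 2×2 nilpotent shift.

After assembling e^{tJ} and conjugating by P, we get:

e^{tA} =
  [-2*t*exp(-5*t) + exp(-5*t), -t*exp(-5*t)]
  [4*t*exp(-5*t), 2*t*exp(-5*t) + exp(-5*t)]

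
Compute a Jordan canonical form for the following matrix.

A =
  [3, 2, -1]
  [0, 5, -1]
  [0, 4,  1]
J_2(3) ⊕ J_1(3)

The characteristic polynomial is
  det(x·I − A) = x^3 - 9*x^2 + 27*x - 27 = (x - 3)^3

Eigenvalues and multiplicities (the geometric multiplicity of λ is n − rank(A − λI), which equals the number of Jordan blocks for λ):
  λ = 3: algebraic multiplicity = 3, geometric multiplicity = 2

Determining the block sizes for each eigenvalue:
  λ = 3: 2 blocks summing to 3 forces exactly one block of size 2 and the rest size 1 → block sizes [2, 1]

Assembling the blocks gives a Jordan form
J =
  [3, 1, 0]
  [0, 3, 0]
  [0, 0, 3]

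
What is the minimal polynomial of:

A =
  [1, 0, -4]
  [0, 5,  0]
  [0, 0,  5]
x^2 - 6*x + 5

The characteristic polynomial is χ_A(x) = (x - 5)^2*(x - 1), so the eigenvalues are known. The minimal polynomial is
  m_A(x) = Π_λ (x − λ)^{k_λ}
where k_λ is the size of the *largest* Jordan block for λ (equivalently, the smallest k with (A − λI)^k v = 0 for every generalised eigenvector v of λ).

  λ = 1: largest Jordan block has size 1, contributing (x − 1)
  λ = 5: largest Jordan block has size 1, contributing (x − 5)

So m_A(x) = (x - 5)*(x - 1) = x^2 - 6*x + 5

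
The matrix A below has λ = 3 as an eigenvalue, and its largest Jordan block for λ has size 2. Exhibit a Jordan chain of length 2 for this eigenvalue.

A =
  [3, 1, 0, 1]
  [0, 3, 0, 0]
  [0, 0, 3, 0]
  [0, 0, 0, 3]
A Jordan chain for λ = 3 of length 2:
v_1 = (1, 0, 0, 0)ᵀ
v_2 = (0, 1, 0, 0)ᵀ

Let N = A − (3)·I. We want v_2 with N^2 v_2 = 0 but N^1 v_2 ≠ 0; then v_{j-1} := N · v_j for j = 2, …, 2.

Pick v_2 = (0, 1, 0, 0)ᵀ.
Then v_1 = N · v_2 = (1, 0, 0, 0)ᵀ.

Sanity check: (A − (3)·I) v_1 = (0, 0, 0, 0)ᵀ = 0. ✓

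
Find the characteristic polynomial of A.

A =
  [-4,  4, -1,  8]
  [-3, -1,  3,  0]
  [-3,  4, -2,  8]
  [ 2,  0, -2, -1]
x^4 + 8*x^3 + 18*x^2 + 16*x + 5

Expanding det(x·I − A) (e.g. by cofactor expansion or by noting that A is similar to its Jordan form J, which has the same characteristic polynomial as A) gives
  χ_A(x) = x^4 + 8*x^3 + 18*x^2 + 16*x + 5
which factors as (x + 1)^3*(x + 5). The eigenvalues (with algebraic multiplicities) are λ = -5 with multiplicity 1, λ = -1 with multiplicity 3.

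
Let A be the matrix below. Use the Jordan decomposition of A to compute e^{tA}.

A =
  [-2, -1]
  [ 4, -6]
e^{tA} =
  [2*t*exp(-4*t) + exp(-4*t), -t*exp(-4*t)]
  [4*t*exp(-4*t), -2*t*exp(-4*t) + exp(-4*t)]

Strategy: write A = P · J · P⁻¹ where J is a Jordan canonical form, so e^{tA} = P · e^{tJ} · P⁻¹, and e^{tJ} can be computed block-by-block.

A has Jordan form
J =
  [-4,  1]
  [ 0, -4]
(up to reordering of blocks).

Per-block formulas:
  For a 2×2 Jordan block J_2(-4): exp(t · J_2(-4)) = e^(-4t)·(I + t·N), where N is the 2×2 nilpotent shift.

After assembling e^{tJ} and conjugating by P, we get:

e^{tA} =
  [2*t*exp(-4*t) + exp(-4*t), -t*exp(-4*t)]
  [4*t*exp(-4*t), -2*t*exp(-4*t) + exp(-4*t)]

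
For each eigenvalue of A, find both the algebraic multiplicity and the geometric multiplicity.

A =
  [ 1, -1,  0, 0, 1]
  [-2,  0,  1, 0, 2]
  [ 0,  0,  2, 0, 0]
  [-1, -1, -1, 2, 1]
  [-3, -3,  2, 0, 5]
λ = 2: alg = 5, geom = 3

Step 1 — factor the characteristic polynomial to read off the algebraic multiplicities:
  χ_A(x) = (x - 2)^5

Step 2 — compute geometric multiplicities via the rank-nullity identity g(λ) = n − rank(A − λI):
  rank(A − (2)·I) = 2, so dim ker(A − (2)·I) = n − 2 = 3

Summary:
  λ = 2: algebraic multiplicity = 5, geometric multiplicity = 3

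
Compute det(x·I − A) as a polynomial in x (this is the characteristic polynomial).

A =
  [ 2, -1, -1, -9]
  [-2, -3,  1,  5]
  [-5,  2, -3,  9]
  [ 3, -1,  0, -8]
x^4 + 12*x^3 + 52*x^2 + 96*x + 64

Expanding det(x·I − A) (e.g. by cofactor expansion or by noting that A is similar to its Jordan form J, which has the same characteristic polynomial as A) gives
  χ_A(x) = x^4 + 12*x^3 + 52*x^2 + 96*x + 64
which factors as (x + 2)^2*(x + 4)^2. The eigenvalues (with algebraic multiplicities) are λ = -4 with multiplicity 2, λ = -2 with multiplicity 2.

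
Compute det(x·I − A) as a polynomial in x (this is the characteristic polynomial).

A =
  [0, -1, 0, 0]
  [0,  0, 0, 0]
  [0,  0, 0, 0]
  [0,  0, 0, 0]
x^4

Expanding det(x·I − A) (e.g. by cofactor expansion or by noting that A is similar to its Jordan form J, which has the same characteristic polynomial as A) gives
  χ_A(x) = x^4
which factors as x^4. The eigenvalues (with algebraic multiplicities) are λ = 0 with multiplicity 4.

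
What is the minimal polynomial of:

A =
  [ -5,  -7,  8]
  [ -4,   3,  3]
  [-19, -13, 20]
x^3 - 18*x^2 + 108*x - 216

The characteristic polynomial is χ_A(x) = (x - 6)^3, so the eigenvalues are known. The minimal polynomial is
  m_A(x) = Π_λ (x − λ)^{k_λ}
where k_λ is the size of the *largest* Jordan block for λ (equivalently, the smallest k with (A − λI)^k v = 0 for every generalised eigenvector v of λ).

  λ = 6: largest Jordan block has size 3, contributing (x − 6)^3

So m_A(x) = (x - 6)^3 = x^3 - 18*x^2 + 108*x - 216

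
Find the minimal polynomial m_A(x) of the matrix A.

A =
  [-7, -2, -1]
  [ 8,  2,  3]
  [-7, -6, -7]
x^3 + 12*x^2 + 48*x + 64

The characteristic polynomial is χ_A(x) = (x + 4)^3, so the eigenvalues are known. The minimal polynomial is
  m_A(x) = Π_λ (x − λ)^{k_λ}
where k_λ is the size of the *largest* Jordan block for λ (equivalently, the smallest k with (A − λI)^k v = 0 for every generalised eigenvector v of λ).

  λ = -4: largest Jordan block has size 3, contributing (x + 4)^3

So m_A(x) = (x + 4)^3 = x^3 + 12*x^2 + 48*x + 64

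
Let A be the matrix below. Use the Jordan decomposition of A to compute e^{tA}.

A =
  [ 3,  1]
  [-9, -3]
e^{tA} =
  [3*t + 1, t]
  [-9*t, 1 - 3*t]

Strategy: write A = P · J · P⁻¹ where J is a Jordan canonical form, so e^{tA} = P · e^{tJ} · P⁻¹, and e^{tJ} can be computed block-by-block.

A has Jordan form
J =
  [0, 1]
  [0, 0]
(up to reordering of blocks).

Per-block formulas:
  For a 2×2 Jordan block J_2(0): exp(t · J_2(0)) = e^(0t)·(I + t·N), where N is the 2×2 nilpotent shift.

After assembling e^{tJ} and conjugating by P, we get:

e^{tA} =
  [3*t + 1, t]
  [-9*t, 1 - 3*t]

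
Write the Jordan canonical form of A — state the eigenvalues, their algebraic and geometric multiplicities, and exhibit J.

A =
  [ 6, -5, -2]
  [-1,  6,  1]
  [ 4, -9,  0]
J_3(4)

The characteristic polynomial is
  det(x·I − A) = x^3 - 12*x^2 + 48*x - 64 = (x - 4)^3

Eigenvalues and multiplicities (the geometric multiplicity of λ is n − rank(A − λI), which equals the number of Jordan blocks for λ):
  λ = 4: algebraic multiplicity = 3, geometric multiplicity = 1

Determining the block sizes for each eigenvalue:
  λ = 4: one block (gm = 1), so the single block has size am = 3 → block sizes [3]

Assembling the blocks gives a Jordan form
J =
  [4, 1, 0]
  [0, 4, 1]
  [0, 0, 4]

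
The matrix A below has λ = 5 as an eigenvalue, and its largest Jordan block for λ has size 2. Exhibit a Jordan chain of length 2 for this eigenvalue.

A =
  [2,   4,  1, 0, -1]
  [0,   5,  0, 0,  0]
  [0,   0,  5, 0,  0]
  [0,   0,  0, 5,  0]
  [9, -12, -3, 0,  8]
A Jordan chain for λ = 5 of length 2:
v_1 = (-3, 0, 0, 0, 9)ᵀ
v_2 = (1, 0, 0, 0, 0)ᵀ

Let N = A − (5)·I. We want v_2 with N^2 v_2 = 0 but N^1 v_2 ≠ 0; then v_{j-1} := N · v_j for j = 2, …, 2.

Pick v_2 = (1, 0, 0, 0, 0)ᵀ.
Then v_1 = N · v_2 = (-3, 0, 0, 0, 9)ᵀ.

Sanity check: (A − (5)·I) v_1 = (0, 0, 0, 0, 0)ᵀ = 0. ✓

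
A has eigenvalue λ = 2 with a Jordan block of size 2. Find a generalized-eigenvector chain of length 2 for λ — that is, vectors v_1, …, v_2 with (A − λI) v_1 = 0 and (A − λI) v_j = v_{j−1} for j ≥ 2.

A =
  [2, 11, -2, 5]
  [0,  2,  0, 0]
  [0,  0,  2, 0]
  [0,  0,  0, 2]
A Jordan chain for λ = 2 of length 2:
v_1 = (11, 0, 0, 0)ᵀ
v_2 = (0, 1, 0, 0)ᵀ

Let N = A − (2)·I. We want v_2 with N^2 v_2 = 0 but N^1 v_2 ≠ 0; then v_{j-1} := N · v_j for j = 2, …, 2.

Pick v_2 = (0, 1, 0, 0)ᵀ.
Then v_1 = N · v_2 = (11, 0, 0, 0)ᵀ.

Sanity check: (A − (2)·I) v_1 = (0, 0, 0, 0)ᵀ = 0. ✓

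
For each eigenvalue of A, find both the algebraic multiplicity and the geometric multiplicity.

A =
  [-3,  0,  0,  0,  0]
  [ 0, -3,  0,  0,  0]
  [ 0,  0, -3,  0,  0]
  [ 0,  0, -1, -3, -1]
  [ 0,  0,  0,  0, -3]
λ = -3: alg = 5, geom = 4

Step 1 — factor the characteristic polynomial to read off the algebraic multiplicities:
  χ_A(x) = (x + 3)^5

Step 2 — compute geometric multiplicities via the rank-nullity identity g(λ) = n − rank(A − λI):
  rank(A − (-3)·I) = 1, so dim ker(A − (-3)·I) = n − 1 = 4

Summary:
  λ = -3: algebraic multiplicity = 5, geometric multiplicity = 4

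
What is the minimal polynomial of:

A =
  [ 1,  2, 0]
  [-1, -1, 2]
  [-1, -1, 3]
x^3 - 3*x^2 + 3*x - 1

The characteristic polynomial is χ_A(x) = (x - 1)^3, so the eigenvalues are known. The minimal polynomial is
  m_A(x) = Π_λ (x − λ)^{k_λ}
where k_λ is the size of the *largest* Jordan block for λ (equivalently, the smallest k with (A − λI)^k v = 0 for every generalised eigenvector v of λ).

  λ = 1: largest Jordan block has size 3, contributing (x − 1)^3

So m_A(x) = (x - 1)^3 = x^3 - 3*x^2 + 3*x - 1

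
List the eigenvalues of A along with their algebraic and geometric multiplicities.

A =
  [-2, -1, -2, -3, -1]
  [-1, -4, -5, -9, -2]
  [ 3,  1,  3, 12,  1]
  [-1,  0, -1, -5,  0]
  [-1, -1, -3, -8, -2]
λ = -2: alg = 5, geom = 2

Step 1 — factor the characteristic polynomial to read off the algebraic multiplicities:
  χ_A(x) = (x + 2)^5

Step 2 — compute geometric multiplicities via the rank-nullity identity g(λ) = n − rank(A − λI):
  rank(A − (-2)·I) = 3, so dim ker(A − (-2)·I) = n − 3 = 2

Summary:
  λ = -2: algebraic multiplicity = 5, geometric multiplicity = 2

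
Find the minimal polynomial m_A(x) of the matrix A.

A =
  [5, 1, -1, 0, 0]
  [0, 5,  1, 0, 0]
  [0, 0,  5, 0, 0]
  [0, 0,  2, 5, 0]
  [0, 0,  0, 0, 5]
x^3 - 15*x^2 + 75*x - 125

The characteristic polynomial is χ_A(x) = (x - 5)^5, so the eigenvalues are known. The minimal polynomial is
  m_A(x) = Π_λ (x − λ)^{k_λ}
where k_λ is the size of the *largest* Jordan block for λ (equivalently, the smallest k with (A − λI)^k v = 0 for every generalised eigenvector v of λ).

  λ = 5: largest Jordan block has size 3, contributing (x − 5)^3

So m_A(x) = (x - 5)^3 = x^3 - 15*x^2 + 75*x - 125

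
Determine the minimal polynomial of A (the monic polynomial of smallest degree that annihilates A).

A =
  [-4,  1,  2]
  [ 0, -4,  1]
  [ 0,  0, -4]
x^3 + 12*x^2 + 48*x + 64

The characteristic polynomial is χ_A(x) = (x + 4)^3, so the eigenvalues are known. The minimal polynomial is
  m_A(x) = Π_λ (x − λ)^{k_λ}
where k_λ is the size of the *largest* Jordan block for λ (equivalently, the smallest k with (A − λI)^k v = 0 for every generalised eigenvector v of λ).

  λ = -4: largest Jordan block has size 3, contributing (x + 4)^3

So m_A(x) = (x + 4)^3 = x^3 + 12*x^2 + 48*x + 64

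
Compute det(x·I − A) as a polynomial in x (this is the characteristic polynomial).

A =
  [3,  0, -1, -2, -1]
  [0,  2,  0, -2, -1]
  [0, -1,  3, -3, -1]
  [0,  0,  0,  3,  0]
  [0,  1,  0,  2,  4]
x^5 - 15*x^4 + 90*x^3 - 270*x^2 + 405*x - 243

Expanding det(x·I − A) (e.g. by cofactor expansion or by noting that A is similar to its Jordan form J, which has the same characteristic polynomial as A) gives
  χ_A(x) = x^5 - 15*x^4 + 90*x^3 - 270*x^2 + 405*x - 243
which factors as (x - 3)^5. The eigenvalues (with algebraic multiplicities) are λ = 3 with multiplicity 5.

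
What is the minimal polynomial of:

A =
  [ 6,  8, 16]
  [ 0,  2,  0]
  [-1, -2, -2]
x^2 - 4*x + 4

The characteristic polynomial is χ_A(x) = (x - 2)^3, so the eigenvalues are known. The minimal polynomial is
  m_A(x) = Π_λ (x − λ)^{k_λ}
where k_λ is the size of the *largest* Jordan block for λ (equivalently, the smallest k with (A − λI)^k v = 0 for every generalised eigenvector v of λ).

  λ = 2: largest Jordan block has size 2, contributing (x − 2)^2

So m_A(x) = (x - 2)^2 = x^2 - 4*x + 4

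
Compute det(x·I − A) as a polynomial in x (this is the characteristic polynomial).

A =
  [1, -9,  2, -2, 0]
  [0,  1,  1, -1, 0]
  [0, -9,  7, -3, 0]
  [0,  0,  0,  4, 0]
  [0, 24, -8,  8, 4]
x^5 - 17*x^4 + 112*x^3 - 352*x^2 + 512*x - 256

Expanding det(x·I − A) (e.g. by cofactor expansion or by noting that A is similar to its Jordan form J, which has the same characteristic polynomial as A) gives
  χ_A(x) = x^5 - 17*x^4 + 112*x^3 - 352*x^2 + 512*x - 256
which factors as (x - 4)^4*(x - 1). The eigenvalues (with algebraic multiplicities) are λ = 1 with multiplicity 1, λ = 4 with multiplicity 4.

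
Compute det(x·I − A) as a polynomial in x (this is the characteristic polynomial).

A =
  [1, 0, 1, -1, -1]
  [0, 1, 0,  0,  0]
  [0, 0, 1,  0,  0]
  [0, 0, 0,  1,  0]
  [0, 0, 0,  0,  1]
x^5 - 5*x^4 + 10*x^3 - 10*x^2 + 5*x - 1

Expanding det(x·I − A) (e.g. by cofactor expansion or by noting that A is similar to its Jordan form J, which has the same characteristic polynomial as A) gives
  χ_A(x) = x^5 - 5*x^4 + 10*x^3 - 10*x^2 + 5*x - 1
which factors as (x - 1)^5. The eigenvalues (with algebraic multiplicities) are λ = 1 with multiplicity 5.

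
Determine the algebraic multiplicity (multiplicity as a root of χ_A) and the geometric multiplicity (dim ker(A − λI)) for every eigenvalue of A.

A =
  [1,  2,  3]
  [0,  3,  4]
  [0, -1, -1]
λ = 1: alg = 3, geom = 1

Step 1 — factor the characteristic polynomial to read off the algebraic multiplicities:
  χ_A(x) = (x - 1)^3

Step 2 — compute geometric multiplicities via the rank-nullity identity g(λ) = n − rank(A − λI):
  rank(A − (1)·I) = 2, so dim ker(A − (1)·I) = n − 2 = 1

Summary:
  λ = 1: algebraic multiplicity = 3, geometric multiplicity = 1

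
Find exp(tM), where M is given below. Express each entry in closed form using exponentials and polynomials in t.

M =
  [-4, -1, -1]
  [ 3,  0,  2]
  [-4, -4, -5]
e^{tM} =
  [t^2*exp(-3*t) - t*exp(-3*t) + exp(-3*t), t^2*exp(-3*t) - t*exp(-3*t), t^2*exp(-3*t)/2 - t*exp(-3*t)]
  [-t^2*exp(-3*t) + 3*t*exp(-3*t), -t^2*exp(-3*t) + 3*t*exp(-3*t) + exp(-3*t), -t^2*exp(-3*t)/2 + 2*t*exp(-3*t)]
  [-4*t*exp(-3*t), -4*t*exp(-3*t), -2*t*exp(-3*t) + exp(-3*t)]

Strategy: write M = P · J · P⁻¹ where J is a Jordan canonical form, so e^{tM} = P · e^{tJ} · P⁻¹, and e^{tJ} can be computed block-by-block.

M has Jordan form
J =
  [-3,  1,  0]
  [ 0, -3,  1]
  [ 0,  0, -3]
(up to reordering of blocks).

Per-block formulas:
  For a 3×3 Jordan block J_3(-3): exp(t · J_3(-3)) = e^(-3t)·(I + t·N + (t^2/2)·N^2), where N is the 3×3 nilpotent shift.

After assembling e^{tJ} and conjugating by P, we get:

e^{tM} =
  [t^2*exp(-3*t) - t*exp(-3*t) + exp(-3*t), t^2*exp(-3*t) - t*exp(-3*t), t^2*exp(-3*t)/2 - t*exp(-3*t)]
  [-t^2*exp(-3*t) + 3*t*exp(-3*t), -t^2*exp(-3*t) + 3*t*exp(-3*t) + exp(-3*t), -t^2*exp(-3*t)/2 + 2*t*exp(-3*t)]
  [-4*t*exp(-3*t), -4*t*exp(-3*t), -2*t*exp(-3*t) + exp(-3*t)]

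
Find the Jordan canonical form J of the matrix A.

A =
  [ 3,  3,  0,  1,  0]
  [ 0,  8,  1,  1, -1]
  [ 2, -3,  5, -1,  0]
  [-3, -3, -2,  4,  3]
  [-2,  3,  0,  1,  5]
J_3(5) ⊕ J_2(5)

The characteristic polynomial is
  det(x·I − A) = x^5 - 25*x^4 + 250*x^3 - 1250*x^2 + 3125*x - 3125 = (x - 5)^5

Eigenvalues and multiplicities (the geometric multiplicity of λ is n − rank(A − λI), which equals the number of Jordan blocks for λ):
  λ = 5: algebraic multiplicity = 5, geometric multiplicity = 2

Determining the block sizes for each eigenvalue:
  λ = 5: with am = 5 and gm = 2, the partition is not yet determined (e.g. several partitions of 5 into 2 parts exist). Let N = A − (5)·I. Computing rank(N^1) = 3, rank(N^2) = 1, rank(N^3) = 0; the number of blocks of size ≥ j is rank(N^{j−1}) − rank(N^j), giving [2, 2, 1]. So we have 1 block(s) of size 3, 1 block(s) of size 2 → block sizes [3, 2]

Assembling the blocks gives a Jordan form
J =
  [5, 1, 0, 0, 0]
  [0, 5, 1, 0, 0]
  [0, 0, 5, 0, 0]
  [0, 0, 0, 5, 1]
  [0, 0, 0, 0, 5]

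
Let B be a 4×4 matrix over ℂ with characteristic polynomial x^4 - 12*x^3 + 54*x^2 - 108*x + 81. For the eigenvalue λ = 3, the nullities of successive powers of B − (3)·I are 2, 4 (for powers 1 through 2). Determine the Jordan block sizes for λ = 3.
Block sizes for λ = 3: [2, 2]

From the dimensions of kernels of powers, the number of Jordan blocks of size at least j is d_j − d_{j−1} where d_j = dim ker(N^j) (with d_0 = 0). Computing the differences gives [2, 2].
The number of blocks of size exactly k is (#blocks of size ≥ k) − (#blocks of size ≥ k + 1), so the partition is: 2 block(s) of size 2.
In nonincreasing order the block sizes are [2, 2].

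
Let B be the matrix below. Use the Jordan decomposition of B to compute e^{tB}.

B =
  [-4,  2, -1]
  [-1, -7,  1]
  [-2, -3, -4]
e^{tB} =
  [t^2*exp(-5*t)/2 + t*exp(-5*t) + exp(-5*t), t^2*exp(-5*t)/2 + 2*t*exp(-5*t), -t*exp(-5*t)]
  [-t^2*exp(-5*t)/2 - t*exp(-5*t), -t^2*exp(-5*t)/2 - 2*t*exp(-5*t) + exp(-5*t), t*exp(-5*t)]
  [-t^2*exp(-5*t)/2 - 2*t*exp(-5*t), -t^2*exp(-5*t)/2 - 3*t*exp(-5*t), t*exp(-5*t) + exp(-5*t)]

Strategy: write B = P · J · P⁻¹ where J is a Jordan canonical form, so e^{tB} = P · e^{tJ} · P⁻¹, and e^{tJ} can be computed block-by-block.

B has Jordan form
J =
  [-5,  1,  0]
  [ 0, -5,  1]
  [ 0,  0, -5]
(up to reordering of blocks).

Per-block formulas:
  For a 3×3 Jordan block J_3(-5): exp(t · J_3(-5)) = e^(-5t)·(I + t·N + (t^2/2)·N^2), where N is the 3×3 nilpotent shift.

After assembling e^{tJ} and conjugating by P, we get:

e^{tB} =
  [t^2*exp(-5*t)/2 + t*exp(-5*t) + exp(-5*t), t^2*exp(-5*t)/2 + 2*t*exp(-5*t), -t*exp(-5*t)]
  [-t^2*exp(-5*t)/2 - t*exp(-5*t), -t^2*exp(-5*t)/2 - 2*t*exp(-5*t) + exp(-5*t), t*exp(-5*t)]
  [-t^2*exp(-5*t)/2 - 2*t*exp(-5*t), -t^2*exp(-5*t)/2 - 3*t*exp(-5*t), t*exp(-5*t) + exp(-5*t)]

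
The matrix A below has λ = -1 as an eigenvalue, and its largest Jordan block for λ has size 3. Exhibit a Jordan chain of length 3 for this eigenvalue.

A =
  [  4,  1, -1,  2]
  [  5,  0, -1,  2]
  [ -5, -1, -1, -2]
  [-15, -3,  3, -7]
A Jordan chain for λ = -1 of length 3:
v_1 = (5, 5, 0, -15)ᵀ
v_2 = (5, 5, -5, -15)ᵀ
v_3 = (1, 0, 0, 0)ᵀ

Let N = A − (-1)·I. We want v_3 with N^3 v_3 = 0 but N^2 v_3 ≠ 0; then v_{j-1} := N · v_j for j = 3, …, 2.

Pick v_3 = (1, 0, 0, 0)ᵀ.
Then v_2 = N · v_3 = (5, 5, -5, -15)ᵀ.
Then v_1 = N · v_2 = (5, 5, 0, -15)ᵀ.

Sanity check: (A − (-1)·I) v_1 = (0, 0, 0, 0)ᵀ = 0. ✓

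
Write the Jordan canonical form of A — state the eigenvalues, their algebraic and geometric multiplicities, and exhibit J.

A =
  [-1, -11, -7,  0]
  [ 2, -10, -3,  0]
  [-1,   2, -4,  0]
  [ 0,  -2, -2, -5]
J_3(-5) ⊕ J_1(-5)

The characteristic polynomial is
  det(x·I − A) = x^4 + 20*x^3 + 150*x^2 + 500*x + 625 = (x + 5)^4

Eigenvalues and multiplicities (the geometric multiplicity of λ is n − rank(A − λI), which equals the number of Jordan blocks for λ):
  λ = -5: algebraic multiplicity = 4, geometric multiplicity = 2

Determining the block sizes for each eigenvalue:
  λ = -5: with am = 4 and gm = 2, the partition is not yet determined (e.g. several partitions of 4 into 2 parts exist). Let N = A − (-5)·I. Computing rank(N^1) = 2, rank(N^2) = 1, rank(N^3) = 0; the number of blocks of size ≥ j is rank(N^{j−1}) − rank(N^j), giving [2, 1, 1]. So we have 1 block(s) of size 3, 1 block(s) of size 1 → block sizes [3, 1]

Assembling the blocks gives a Jordan form
J =
  [-5,  1,  0,  0]
  [ 0, -5,  1,  0]
  [ 0,  0, -5,  0]
  [ 0,  0,  0, -5]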